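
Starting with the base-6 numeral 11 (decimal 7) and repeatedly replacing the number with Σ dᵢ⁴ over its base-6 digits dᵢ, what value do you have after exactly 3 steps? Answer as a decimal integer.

272

7 = (1,1)_6 → 1⁴ + 1⁴ = 2
2 = (2)_6 → 2⁴ = 16
16 = (2,4)_6 → 2⁴ + 4⁴ = 272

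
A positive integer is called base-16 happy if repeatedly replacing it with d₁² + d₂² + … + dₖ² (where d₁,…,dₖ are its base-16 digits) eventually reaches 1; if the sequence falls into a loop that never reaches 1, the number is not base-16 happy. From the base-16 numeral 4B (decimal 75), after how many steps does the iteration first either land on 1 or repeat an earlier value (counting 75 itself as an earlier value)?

75 = (4,11)_16 → 137
137 = (8,9)_16 → 145
145 = (9,1)_16 → 82
82 = (5,2)_16 → 29
29 = (1,13)_16 → 170
170 = (10,10)_16 → 200
200 = (12,8)_16 → 208
208 = (13,0)_16 → 169
169 = (10,9)_16 → 181
181 = (11,5)_16 → 146
146 = (9,2)_16 → 85
85 = (5,5)_16 → 50
50 = (3,2)_16 → 13
13 = (13)_16 → 169  — 169 repeats.
That took 14 steps.

14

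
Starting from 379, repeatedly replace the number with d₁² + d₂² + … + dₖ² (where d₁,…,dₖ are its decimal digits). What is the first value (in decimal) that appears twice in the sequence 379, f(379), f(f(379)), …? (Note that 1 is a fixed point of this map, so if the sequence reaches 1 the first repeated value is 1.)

1

379 → 139
139 → 91
91 → 82
82 → 68
68 → 100
100 → 1  — reached the fixed point 1.
1 → 1, so 1 is the first repeated value.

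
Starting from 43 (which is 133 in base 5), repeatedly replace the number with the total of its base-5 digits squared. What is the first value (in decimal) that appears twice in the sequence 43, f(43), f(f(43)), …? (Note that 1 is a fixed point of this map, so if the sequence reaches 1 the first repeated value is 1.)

1

43 = (1,3,3)_5 → 1² + 3² + 3² = 1 + 9 + 9 = 19
19 = (3,4)_5 → 3² + 4² = 9 + 16 = 25
25 = (1,0,0)_5 → 1² + 0² + 0² = 1 + 0 + 0 = 1  — reached the fixed point 1.
1 → 1, so 1 is the first repeated value.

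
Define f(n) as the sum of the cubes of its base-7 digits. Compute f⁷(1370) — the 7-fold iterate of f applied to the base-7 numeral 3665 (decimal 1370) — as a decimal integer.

1370 = (3,6,6,5)_7 → 3³ + 6³ + 6³ + 5³ = 584
584 = (1,4,6,3)_7 → 1³ + 4³ + 6³ + 3³ = 308
308 = (6,2,0)_7 → 6³ + 2³ + 0³ = 224
224 = (4,4,0)_7 → 4³ + 4³ + 0³ = 128
128 = (2,4,2)_7 → 2³ + 4³ + 2³ = 80
80 = (1,4,3)_7 → 1³ + 4³ + 3³ = 92
92 = (1,6,1)_7 → 1³ + 6³ + 1³ = 218

218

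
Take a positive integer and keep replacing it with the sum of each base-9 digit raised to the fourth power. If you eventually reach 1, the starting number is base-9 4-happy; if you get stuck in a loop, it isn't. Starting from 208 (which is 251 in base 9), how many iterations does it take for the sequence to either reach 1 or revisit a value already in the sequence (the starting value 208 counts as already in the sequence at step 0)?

12

208 = (2,5,1)_9 → 2⁴ + 5⁴ + 1⁴ = 642
642 = (7,8,3)_9 → 7⁴ + 8⁴ + 3⁴ = 6578
6578 = (1,0,0,1,8)_9 → 1⁴ + 0⁴ + 0⁴ + 1⁴ + 8⁴ = 4098
4098 = (5,5,5,3)_9 → 5⁴ + 5⁴ + 5⁴ + 3⁴ = 1956
1956 = (2,6,1,3)_9 → 2⁴ + 6⁴ + 1⁴ + 3⁴ = 1394
1394 = (1,8,1,8)_9 → 1⁴ + 8⁴ + 1⁴ + 8⁴ = 8194
8194 = (1,2,2,1,4)_9 → 1⁴ + 2⁴ + 2⁴ + 1⁴ + 4⁴ = 290
290 = (3,5,2)_9 → 3⁴ + 5⁴ + 2⁴ = 722
722 = (8,8,2)_9 → 8⁴ + 8⁴ + 2⁴ = 8208
8208 = (1,2,2,3,0)_9 → 1⁴ + 2⁴ + 2⁴ + 3⁴ + 0⁴ = 114
114 = (1,3,6)_9 → 1⁴ + 3⁴ + 6⁴ = 1378
1378 = (1,8,0,1)_9 → 1⁴ + 8⁴ + 0⁴ + 1⁴ = 4098  — 4098 repeats.
That took 12 steps.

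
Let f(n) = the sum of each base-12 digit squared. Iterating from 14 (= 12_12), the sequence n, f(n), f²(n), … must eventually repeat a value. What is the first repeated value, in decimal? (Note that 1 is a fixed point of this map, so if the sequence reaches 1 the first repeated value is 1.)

14 = (1,2)_12 → 1² + 2² = 1 + 4 = 5
5 = (5)_12 → 5² = 25
25 = (2,1)_12 → 2² + 1² = 4 + 1 = 5  — 5 already appeared earlier.

5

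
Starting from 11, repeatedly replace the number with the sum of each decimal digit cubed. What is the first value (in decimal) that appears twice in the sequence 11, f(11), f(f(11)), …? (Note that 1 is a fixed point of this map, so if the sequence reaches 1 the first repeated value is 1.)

371

11 → 2
2 → 8
8 → 512
512 → 134
134 → 92
92 → 737
737 → 713
713 → 371
371 → 371  — 371 already appeared earlier.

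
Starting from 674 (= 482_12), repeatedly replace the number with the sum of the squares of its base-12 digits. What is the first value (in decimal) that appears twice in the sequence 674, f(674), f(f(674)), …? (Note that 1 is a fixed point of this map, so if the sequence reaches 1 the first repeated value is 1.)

26

674 = (4,8,2)_12 → 4² + 8² + 2² = 16 + 64 + 4 = 84
84 = (7,0)_12 → 7² + 0² = 49 + 0 = 49
49 = (4,1)_12 → 4² + 1² = 16 + 1 = 17
17 = (1,5)_12 → 1² + 5² = 1 + 25 = 26
26 = (2,2)_12 → 2² + 2² = 4 + 4 = 8
8 = (8)_12 → 8² = 64
64 = (5,4)_12 → 5² + 4² = 25 + 16 = 41
41 = (3,5)_12 → 3² + 5² = 9 + 25 = 34
34 = (2,10)_12 → 2² + 10² = 4 + 100 = 104
104 = (8,8)_12 → 8² + 8² = 64 + 64 = 128
128 = (10,8)_12 → 10² + 8² = 100 + 64 = 164
164 = (1,1,8)_12 → 1² + 1² + 8² = 1 + 1 + 64 = 66
66 = (5,6)_12 → 5² + 6² = 25 + 36 = 61
61 = (5,1)_12 → 5² + 1² = 25 + 1 = 26  — 26 already appeared earlier.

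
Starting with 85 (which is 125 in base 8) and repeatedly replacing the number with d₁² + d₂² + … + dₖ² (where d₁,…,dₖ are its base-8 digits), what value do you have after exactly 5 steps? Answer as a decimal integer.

85 = (1,2,5)_8 → 1² + 2² + 5² = 1 + 4 + 25 = 30
30 = (3,6)_8 → 3² + 6² = 9 + 36 = 45
45 = (5,5)_8 → 5² + 5² = 25 + 25 = 50
50 = (6,2)_8 → 6² + 2² = 36 + 4 = 40
40 = (5,0)_8 → 5² + 0² = 25 + 0 = 25

25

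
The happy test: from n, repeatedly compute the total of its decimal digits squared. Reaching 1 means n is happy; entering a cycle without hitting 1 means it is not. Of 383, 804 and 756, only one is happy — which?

383

383: 383 → 82 → 68 → 100 → 1  — reaches 1 (happy)
804: 804 → 80 → 64 → 52 → 29 → 85 → 89 → 145 → 42 → 20 → 4 → 16 → 37 → 58 → 89  — repeats 89 (not happy)
756: 756 → 110 → 2 → 4 → 16 → 37 → 58 → 89 → 145 → 42 → 20 → 4  — repeats 4 (not happy)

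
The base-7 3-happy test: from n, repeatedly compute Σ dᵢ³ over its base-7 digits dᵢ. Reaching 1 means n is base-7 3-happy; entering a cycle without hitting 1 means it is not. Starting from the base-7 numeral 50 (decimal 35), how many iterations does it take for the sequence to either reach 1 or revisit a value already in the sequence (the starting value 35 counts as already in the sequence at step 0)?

9

35 = (5,0)_7 → 5³ + 0³ = 125 + 0 = 125
125 = (2,3,6)_7 → 2³ + 3³ + 6³ = 8 + 27 + 216 = 251
251 = (5,0,6)_7 → 5³ + 0³ + 6³ = 125 + 0 + 216 = 341
341 = (6,6,5)_7 → 6³ + 6³ + 5³ = 216 + 216 + 125 = 557
557 = (1,4,2,4)_7 → 1³ + 4³ + 2³ + 4³ = 1 + 64 + 8 + 64 = 137
137 = (2,5,4)_7 → 2³ + 5³ + 4³ = 8 + 125 + 64 = 197
197 = (4,0,1)_7 → 4³ + 0³ + 1³ = 64 + 0 + 1 = 65
65 = (1,2,2)_7 → 1³ + 2³ + 2³ = 1 + 8 + 8 = 17
17 = (2,3)_7 → 2³ + 3³ = 8 + 27 = 35  — 35 repeats.
That took 9 steps.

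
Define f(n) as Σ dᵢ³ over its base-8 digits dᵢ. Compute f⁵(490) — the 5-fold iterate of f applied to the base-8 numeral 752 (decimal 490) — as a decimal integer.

469

490 = (7,5,2)_8 → 7³ + 5³ + 2³ = 343 + 125 + 8 = 476
476 = (7,3,4)_8 → 7³ + 3³ + 4³ = 343 + 27 + 64 = 434
434 = (6,6,2)_8 → 6³ + 6³ + 2³ = 216 + 216 + 8 = 440
440 = (6,7,0)_8 → 6³ + 7³ + 0³ = 216 + 343 + 0 = 559
559 = (1,0,5,7)_8 → 1³ + 0³ + 5³ + 7³ = 1 + 0 + 125 + 343 = 469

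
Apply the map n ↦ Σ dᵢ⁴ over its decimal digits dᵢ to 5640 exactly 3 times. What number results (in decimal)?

10914

5640 → 5⁴ + 6⁴ + 4⁴ + 0⁴ = 2177
2177 → 2⁴ + 1⁴ + 7⁴ + 7⁴ = 4819
4819 → 4⁴ + 8⁴ + 1⁴ + 9⁴ = 10914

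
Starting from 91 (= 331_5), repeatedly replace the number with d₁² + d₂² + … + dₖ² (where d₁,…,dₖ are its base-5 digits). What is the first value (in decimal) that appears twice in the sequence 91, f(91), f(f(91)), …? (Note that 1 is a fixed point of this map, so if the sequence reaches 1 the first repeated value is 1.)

1

91 = (3,3,1)_5 → 3² + 3² + 1² = 19
19 = (3,4)_5 → 3² + 4² = 25
25 = (1,0,0)_5 → 1² + 0² + 0² = 1  — reached the fixed point 1.
1 → 1, so 1 is the first repeated value.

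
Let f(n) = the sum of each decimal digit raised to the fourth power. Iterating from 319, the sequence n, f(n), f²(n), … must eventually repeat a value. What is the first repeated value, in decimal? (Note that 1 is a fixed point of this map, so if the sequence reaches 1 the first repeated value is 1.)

319 → 6643
6643 → 2929
2929 → 13154
13154 → 964
964 → 8113
8113 → 4179
4179 → 9219
9219 → 13139
13139 → 6725
6725 → 4338
4338 → 4514
4514 → 1138
1138 → 4179  — 4179 already appeared earlier.

4179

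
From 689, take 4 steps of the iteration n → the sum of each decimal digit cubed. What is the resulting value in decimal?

689 → 6³ + 8³ + 9³ = 1457
1457 → 1³ + 4³ + 5³ + 7³ = 533
533 → 5³ + 3³ + 3³ = 179
179 → 1³ + 7³ + 9³ = 1073

1073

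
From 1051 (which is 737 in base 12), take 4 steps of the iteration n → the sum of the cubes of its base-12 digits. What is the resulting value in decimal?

1

1051 = (7,3,7)_12 → 7³ + 3³ + 7³ = 343 + 27 + 343 = 713
713 = (4,11,5)_12 → 4³ + 11³ + 5³ = 64 + 1331 + 125 = 1520
1520 = (10,6,8)_12 → 10³ + 6³ + 8³ = 1000 + 216 + 512 = 1728
1728 = (1,0,0,0)_12 → 1³ + 0³ + 0³ + 0³ = 1 + 0 + 0 + 0 = 1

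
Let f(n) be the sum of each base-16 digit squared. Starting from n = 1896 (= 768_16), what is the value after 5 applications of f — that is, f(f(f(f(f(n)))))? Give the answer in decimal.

1896 = (7,6,8)_16 → 7² + 6² + 8² = 149
149 = (9,5)_16 → 9² + 5² = 106
106 = (6,10)_16 → 6² + 10² = 136
136 = (8,8)_16 → 8² + 8² = 128
128 = (8,0)_16 → 8² + 0² = 64

64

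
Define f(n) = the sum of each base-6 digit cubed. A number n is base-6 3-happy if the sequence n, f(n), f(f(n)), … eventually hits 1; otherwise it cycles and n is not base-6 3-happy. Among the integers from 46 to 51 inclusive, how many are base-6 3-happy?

3

46: 46 → 66 → 126 → 54 → 28 → 128 → 62 → 73 → 9 → 28  — not base-6 3-happy
47: 47 → 127 → 55 → 29 → 189 → 153 → 92 → 43 → 3 → 27 → 91 → 36 → 1  — base-6 3-happy
48: 48 → 9 → 28 → 128 → 62 → 73 → 9  — not base-6 3-happy
49: 49 → 10 → 65 → 190 → 190  — not base-6 3-happy
50: 50 → 17 → 133 → 92 → 43 → 3 → 27 → 91 → 36 → 1  — base-6 3-happy
51: 51 → 36 → 1  — base-6 3-happy
base-6 3-happy: 47, 50, 51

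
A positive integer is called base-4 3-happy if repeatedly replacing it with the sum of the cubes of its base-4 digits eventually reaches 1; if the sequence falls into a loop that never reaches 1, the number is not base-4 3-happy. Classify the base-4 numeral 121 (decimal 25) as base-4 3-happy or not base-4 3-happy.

25 = (1,2,1)_4 → 1³ + 2³ + 1³ = 1 + 8 + 1 = 10
10 = (2,2)_4 → 2³ + 2³ = 8 + 8 = 16
16 = (1,0,0)_4 → 1³ + 0³ + 0³ = 1 + 0 + 0 = 1  — reached 1.

base-4 3-happy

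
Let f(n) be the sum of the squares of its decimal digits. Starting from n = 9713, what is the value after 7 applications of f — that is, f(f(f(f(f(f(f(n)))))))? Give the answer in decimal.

89

9713 → 9² + 7² + 1² + 3² = 140
140 → 1² + 4² + 0² = 17
17 → 1² + 7² = 50
50 → 5² + 0² = 25
25 → 2² + 5² = 29
29 → 2² + 9² = 85
85 → 8² + 5² = 89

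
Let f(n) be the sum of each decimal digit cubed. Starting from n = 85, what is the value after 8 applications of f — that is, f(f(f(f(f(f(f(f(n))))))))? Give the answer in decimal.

370

85 → 637
637 → 586
586 → 853
853 → 664
664 → 496
496 → 1009
1009 → 730
730 → 370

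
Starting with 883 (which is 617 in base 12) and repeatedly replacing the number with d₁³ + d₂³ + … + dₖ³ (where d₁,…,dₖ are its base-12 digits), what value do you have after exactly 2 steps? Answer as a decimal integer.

883 = (6,1,7)_12 → 560
560 = (3,10,8)_12 → 1539

1539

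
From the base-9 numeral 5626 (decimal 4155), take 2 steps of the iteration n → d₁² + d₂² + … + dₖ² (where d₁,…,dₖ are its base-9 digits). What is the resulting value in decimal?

9

4155 = (5,6,2,6)_9 → 5² + 6² + 2² + 6² = 101
101 = (1,2,2)_9 → 1² + 2² + 2² = 9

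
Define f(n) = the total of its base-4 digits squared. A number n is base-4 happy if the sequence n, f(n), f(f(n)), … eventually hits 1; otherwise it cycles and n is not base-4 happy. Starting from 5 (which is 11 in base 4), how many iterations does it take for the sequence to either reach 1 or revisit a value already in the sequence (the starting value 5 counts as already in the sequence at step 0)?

5 = (1,1)_4 → 1² + 1² = 1 + 1 = 2
2 = (2)_4 → 2² = 4
4 = (1,0)_4 → 1² + 0² = 1 + 0 = 1  — reached 1.
That took 3 steps.

3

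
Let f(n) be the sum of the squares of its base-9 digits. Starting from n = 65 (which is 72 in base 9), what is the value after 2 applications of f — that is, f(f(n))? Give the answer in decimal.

65 = (7,2)_9 → 53
53 = (5,8)_9 → 89

89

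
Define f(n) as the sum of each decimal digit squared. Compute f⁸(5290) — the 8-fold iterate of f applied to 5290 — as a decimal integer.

5290 → 5² + 2² + 9² + 0² = 25 + 4 + 81 + 0 = 110
110 → 1² + 1² + 0² = 1 + 1 + 0 = 2
2 → 2² = 4
4 → 4² = 16
16 → 1² + 6² = 1 + 36 = 37
37 → 3² + 7² = 9 + 49 = 58
58 → 5² + 8² = 25 + 64 = 89
89 → 8² + 9² = 64 + 81 = 145

145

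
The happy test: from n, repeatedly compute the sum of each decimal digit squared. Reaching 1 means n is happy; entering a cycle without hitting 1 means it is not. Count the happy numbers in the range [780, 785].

780: 780 → 113 → 11 → 2 → 4 → 16 → 37 → 58 → 89 → 145 → 42 → 20 → 4  (repeats 4)
781: 781 → 114 → 18 → 65 → 61 → 37 → 58 → 89 → 145 → 42 → 20 → 4 → 16 → 37  (repeats 37)
782: 782 → 117 → 51 → 26 → 40 → 16 → 37 → 58 → 89 → 145 → 42 → 20 → 4 → 16  (repeats 16)
783: 783 → 122 → 9 → 81 → 65 → 61 → 37 → 58 → 89 → 145 → 42 → 20 → 4 → 16 → 37  (repeats 37)
784: 784 → 129 → 86 → 100 → 1  (reaches 1)
785: 785 → 138 → 74 → 65 → 61 → 37 → 58 → 89 → 145 → 42 → 20 → 4 → 16 → 37  (repeats 37)
happy: 784

1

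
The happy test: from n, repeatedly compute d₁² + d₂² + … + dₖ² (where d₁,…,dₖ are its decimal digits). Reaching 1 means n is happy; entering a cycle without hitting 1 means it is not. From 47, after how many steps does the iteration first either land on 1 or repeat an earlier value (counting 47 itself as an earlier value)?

11

47 → 4² + 7² = 65
65 → 6² + 5² = 61
61 → 6² + 1² = 37
37 → 3² + 7² = 58
58 → 5² + 8² = 89
89 → 8² + 9² = 145
145 → 1² + 4² + 5² = 42
42 → 4² + 2² = 20
20 → 2² + 0² = 4
4 → 4² = 16
16 → 1² + 6² = 37  — 37 repeats.
That took 11 steps.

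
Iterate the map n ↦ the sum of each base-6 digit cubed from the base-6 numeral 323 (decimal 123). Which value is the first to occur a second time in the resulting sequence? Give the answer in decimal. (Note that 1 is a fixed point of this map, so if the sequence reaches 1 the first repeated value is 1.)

62

123 = (3,2,3)_6 → 3³ + 2³ + 3³ = 62
62 = (1,4,2)_6 → 1³ + 4³ + 2³ = 73
73 = (2,0,1)_6 → 2³ + 0³ + 1³ = 9
9 = (1,3)_6 → 1³ + 3³ = 28
28 = (4,4)_6 → 4³ + 4³ = 128
128 = (3,3,2)_6 → 3³ + 3³ + 2³ = 62  — 62 already appeared earlier.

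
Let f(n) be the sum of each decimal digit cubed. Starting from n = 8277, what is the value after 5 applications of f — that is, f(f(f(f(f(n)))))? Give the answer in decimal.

432

8277 → 8³ + 2³ + 7³ + 7³ = 1206
1206 → 1³ + 2³ + 0³ + 6³ = 225
225 → 2³ + 2³ + 5³ = 141
141 → 1³ + 4³ + 1³ = 66
66 → 6³ + 6³ = 432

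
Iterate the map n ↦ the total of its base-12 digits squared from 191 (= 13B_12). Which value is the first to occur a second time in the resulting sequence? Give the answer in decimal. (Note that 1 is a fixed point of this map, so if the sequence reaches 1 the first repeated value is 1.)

191 = (1,3,11)_12 → 1² + 3² + 11² = 1 + 9 + 121 = 131
131 = (10,11)_12 → 10² + 11² = 100 + 121 = 221
221 = (1,6,5)_12 → 1² + 6² + 5² = 1 + 36 + 25 = 62
62 = (5,2)_12 → 5² + 2² = 25 + 4 = 29
29 = (2,5)_12 → 2² + 5² = 4 + 25 = 29  — 29 already appeared earlier.

29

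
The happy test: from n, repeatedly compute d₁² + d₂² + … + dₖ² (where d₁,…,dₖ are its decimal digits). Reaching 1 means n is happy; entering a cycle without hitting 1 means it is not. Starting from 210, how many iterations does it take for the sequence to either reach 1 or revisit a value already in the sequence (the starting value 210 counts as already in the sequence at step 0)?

210 → 2² + 1² + 0² = 4 + 1 + 0 = 5
5 → 5² = 25
25 → 2² + 5² = 4 + 25 = 29
29 → 2² + 9² = 4 + 81 = 85
85 → 8² + 5² = 64 + 25 = 89
89 → 8² + 9² = 64 + 81 = 145
145 → 1² + 4² + 5² = 1 + 16 + 25 = 42
42 → 4² + 2² = 16 + 4 = 20
20 → 2² + 0² = 4 + 0 = 4
4 → 4² = 16
16 → 1² + 6² = 1 + 36 = 37
37 → 3² + 7² = 9 + 49 = 58
58 → 5² + 8² = 25 + 64 = 89  — 89 repeats.
That took 13 steps.

13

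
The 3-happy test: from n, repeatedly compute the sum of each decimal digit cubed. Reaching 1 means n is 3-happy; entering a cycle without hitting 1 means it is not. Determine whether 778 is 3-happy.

778 → 7³ + 7³ + 8³ = 1198
1198 → 1³ + 1³ + 9³ + 8³ = 1243
1243 → 1³ + 2³ + 4³ + 3³ = 100
100 → 1³ + 0³ + 0³ = 1  — reached 1.

3-happy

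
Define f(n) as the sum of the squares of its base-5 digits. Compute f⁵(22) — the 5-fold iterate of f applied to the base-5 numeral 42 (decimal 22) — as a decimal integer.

16

22 = (4,2)_5 → 4² + 2² = 16 + 4 = 20
20 = (4,0)_5 → 4² + 0² = 16 + 0 = 16
16 = (3,1)_5 → 3² + 1² = 9 + 1 = 10
10 = (2,0)_5 → 2² + 0² = 4 + 0 = 4
4 = (4)_5 → 4² = 16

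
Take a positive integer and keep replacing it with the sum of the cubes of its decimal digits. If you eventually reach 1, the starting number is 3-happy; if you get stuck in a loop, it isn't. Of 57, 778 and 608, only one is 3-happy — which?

57: 57 → 468 → 792 → 1080 → 513 → 153 → 153  — repeats 153 (not 3-happy)
778: 778 → 1198 → 1243 → 100 → 1  — reaches 1 (3-happy)
608: 608 → 728 → 863 → 755 → 593 → 881 → 1025 → 134 → 92 → 737 → 713 → 371 → 371  — repeats 371 (not 3-happy)

778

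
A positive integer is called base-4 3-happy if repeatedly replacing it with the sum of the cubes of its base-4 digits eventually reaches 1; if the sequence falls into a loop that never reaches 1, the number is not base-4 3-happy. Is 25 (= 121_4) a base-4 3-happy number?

base-4 3-happy

25 = (1,2,1)_4 → 10
10 = (2,2)_4 → 16
16 = (1,0,0)_4 → 1  — reached 1.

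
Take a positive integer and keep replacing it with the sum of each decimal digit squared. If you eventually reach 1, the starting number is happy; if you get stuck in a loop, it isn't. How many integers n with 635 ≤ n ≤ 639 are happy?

635: 635 → 70 → 49 → 97 → 130 → 10 → 1  — happy
636: 636 → 81 → 65 → 61 → 37 → 58 → 89 → 145 → 42 → 20 → 4 → 16 → 37  — not happy
637: 637 → 94 → 97 → 130 → 10 → 1  — happy
638: 638 → 109 → 82 → 68 → 100 → 1  — happy
639: 639 → 126 → 41 → 17 → 50 → 25 → 29 → 85 → 89 → 145 → 42 → 20 → 4 → 16 → 37 → 58 → 89  — not happy
happy: 635, 637, 638

3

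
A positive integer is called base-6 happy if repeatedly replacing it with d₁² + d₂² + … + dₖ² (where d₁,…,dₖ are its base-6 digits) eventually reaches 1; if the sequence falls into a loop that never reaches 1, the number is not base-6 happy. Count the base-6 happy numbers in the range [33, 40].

1

33: 33 → 34 → 41 → 26 → 20 → 13 → 5 → 25 → 17 → 29 → 41  (repeats 41)
34: 34 → 41 → 26 → 20 → 13 → 5 → 25 → 17 → 29 → 41  (repeats 41)
35: 35 → 50 → 9 → 10 → 17 → 29 → 41 → 26 → 20 → 13 → 5 → 25 → 17  (repeats 17)
36: 36 → 1  (reaches 1)
37: 37 → 2 → 4 → 16 → 20 → 13 → 5 → 25 → 17 → 29 → 41 → 26 → 20  (repeats 20)
38: 38 → 5 → 25 → 17 → 29 → 41 → 26 → 20 → 13 → 5  (repeats 5)
39: 39 → 10 → 17 → 29 → 41 → 26 → 20 → 13 → 5 → 25 → 17  (repeats 17)
40: 40 → 17 → 29 → 41 → 26 → 20 → 13 → 5 → 25 → 17  (repeats 17)
base-6 happy: 36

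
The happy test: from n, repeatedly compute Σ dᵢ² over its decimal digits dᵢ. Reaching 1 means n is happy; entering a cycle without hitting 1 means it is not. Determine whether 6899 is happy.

happy

6899 → 6² + 8² + 9² + 9² = 262
262 → 2² + 6² + 2² = 44
44 → 4² + 4² = 32
32 → 3² + 2² = 13
13 → 1² + 3² = 10
10 → 1² + 0² = 1  — reached 1.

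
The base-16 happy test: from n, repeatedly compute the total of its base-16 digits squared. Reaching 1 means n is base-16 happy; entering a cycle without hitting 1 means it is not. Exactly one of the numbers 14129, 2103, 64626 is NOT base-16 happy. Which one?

14129: 14129 → 68 → 32 → 4 → 16 → 1  — reaches 1 (base-16 happy)
2103: 2103 → 122 → 149 → 106 → 136 → 128 → 64 → 16 → 1  — reaches 1 (base-16 happy)
64626: 64626 → 422 → 137 → 145 → 82 → 29 → 170 → 200 → 208 → 169 → 181 → 146 → 85 → 50 → 13 → 169  — repeats 169 (not base-16 happy)

64626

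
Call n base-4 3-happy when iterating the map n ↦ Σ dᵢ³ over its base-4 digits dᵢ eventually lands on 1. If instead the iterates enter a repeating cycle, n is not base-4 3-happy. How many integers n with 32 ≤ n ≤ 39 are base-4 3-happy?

2

32: 32 → 8 → 8  — not base-4 3-happy
33: 33 → 9 → 9  — not base-4 3-happy
34: 34 → 16 → 1  — base-4 3-happy
35: 35 → 35  — not base-4 3-happy
36: 36 → 9 → 9  — not base-4 3-happy
37: 37 → 10 → 16 → 1  — base-4 3-happy
38: 38 → 17 → 2 → 8 → 8  — not base-4 3-happy
39: 39 → 36 → 9 → 9  — not base-4 3-happy
base-4 3-happy: 34, 37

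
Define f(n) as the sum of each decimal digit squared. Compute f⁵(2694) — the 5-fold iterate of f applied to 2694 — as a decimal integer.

58

2694 → 137
137 → 59
59 → 106
106 → 37
37 → 58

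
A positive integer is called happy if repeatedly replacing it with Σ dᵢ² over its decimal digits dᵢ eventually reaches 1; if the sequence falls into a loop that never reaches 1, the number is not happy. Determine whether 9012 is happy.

9012 → 9² + 0² + 1² + 2² = 86
86 → 8² + 6² = 100
100 → 1² + 0² + 0² = 1  — reached 1.

happy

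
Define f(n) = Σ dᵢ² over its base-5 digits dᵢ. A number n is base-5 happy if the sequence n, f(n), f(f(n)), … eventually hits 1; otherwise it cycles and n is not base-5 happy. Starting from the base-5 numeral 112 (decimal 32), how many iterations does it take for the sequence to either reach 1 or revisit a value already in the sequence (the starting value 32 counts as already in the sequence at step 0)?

6

32 = (1,1,2)_5 → 6
6 = (1,1)_5 → 2
2 = (2)_5 → 4
4 = (4)_5 → 16
16 = (3,1)_5 → 10
10 = (2,0)_5 → 4  — 4 repeats.
That took 6 steps.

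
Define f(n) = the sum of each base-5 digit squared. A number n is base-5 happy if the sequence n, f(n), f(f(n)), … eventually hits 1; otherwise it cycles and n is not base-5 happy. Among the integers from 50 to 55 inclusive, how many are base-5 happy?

2

50: 50 → 4 → 16 → 10 → 4  (repeats 4)
51: 51 → 5 → 1  (reaches 1)
52: 52 → 8 → 10 → 4 → 16 → 10  (repeats 10)
53: 53 → 13 → 13  (repeats 13)
54: 54 → 20 → 16 → 10 → 4 → 16  (repeats 16)
55: 55 → 5 → 1  (reaches 1)
base-5 happy: 51, 55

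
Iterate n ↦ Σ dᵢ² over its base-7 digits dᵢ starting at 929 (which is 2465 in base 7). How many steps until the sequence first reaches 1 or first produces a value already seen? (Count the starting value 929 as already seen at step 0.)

7

929 = (2,4,6,5)_7 → 2² + 4² + 6² + 5² = 81
81 = (1,4,4)_7 → 1² + 4² + 4² = 33
33 = (4,5)_7 → 4² + 5² = 41
41 = (5,6)_7 → 5² + 6² = 61
61 = (1,1,5)_7 → 1² + 1² + 5² = 27
27 = (3,6)_7 → 3² + 6² = 45
45 = (6,3)_7 → 6² + 3² = 45  — 45 repeats.
That took 7 steps.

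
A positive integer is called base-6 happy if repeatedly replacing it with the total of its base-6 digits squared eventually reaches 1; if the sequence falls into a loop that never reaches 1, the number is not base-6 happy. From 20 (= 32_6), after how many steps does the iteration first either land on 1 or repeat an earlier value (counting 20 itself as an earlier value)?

20 = (3,2)_6 → 3² + 2² = 9 + 4 = 13
13 = (2,1)_6 → 2² + 1² = 4 + 1 = 5
5 = (5)_6 → 5² = 25
25 = (4,1)_6 → 4² + 1² = 16 + 1 = 17
17 = (2,5)_6 → 2² + 5² = 4 + 25 = 29
29 = (4,5)_6 → 4² + 5² = 16 + 25 = 41
41 = (1,0,5)_6 → 1² + 0² + 5² = 1 + 0 + 25 = 26
26 = (4,2)_6 → 4² + 2² = 16 + 4 = 20  — 20 repeats.
That took 8 steps.

8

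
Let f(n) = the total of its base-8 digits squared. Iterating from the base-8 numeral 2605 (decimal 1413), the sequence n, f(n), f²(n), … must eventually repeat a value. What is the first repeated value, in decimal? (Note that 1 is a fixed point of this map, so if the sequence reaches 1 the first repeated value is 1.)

1413 = (2,6,0,5)_8 → 2² + 6² + 0² + 5² = 4 + 36 + 0 + 25 = 65
65 = (1,0,1)_8 → 1² + 0² + 1² = 1 + 0 + 1 = 2
2 = (2)_8 → 2² = 4
4 = (4)_8 → 4² = 16
16 = (2,0)_8 → 2² + 0² = 4 + 0 = 4  — 4 already appeared earlier.

4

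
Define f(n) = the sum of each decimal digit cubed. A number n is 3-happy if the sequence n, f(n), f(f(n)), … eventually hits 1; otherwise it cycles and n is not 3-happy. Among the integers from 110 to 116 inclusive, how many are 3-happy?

1

110: 110 → 2 → 8 → 512 → 134 → 92 → 737 → 713 → 371 → 371  (repeats 371)
111: 111 → 3 → 27 → 351 → 153 → 153  (repeats 153)
112: 112 → 10 → 1  (reaches 1)
113: 113 → 29 → 737 → 713 → 371 → 371  (repeats 371)
114: 114 → 66 → 432 → 99 → 1458 → 702 → 351 → 153 → 153  (repeats 153)
115: 115 → 127 → 352 → 160 → 217 → 352  (repeats 352)
116: 116 → 218 → 521 → 134 → 92 → 737 → 713 → 371 → 371  (repeats 371)
3-happy: 112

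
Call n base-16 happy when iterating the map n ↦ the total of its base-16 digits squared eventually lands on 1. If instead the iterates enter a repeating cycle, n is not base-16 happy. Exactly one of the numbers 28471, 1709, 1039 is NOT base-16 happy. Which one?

28471: 28471 → 319 → 235 → 317 → 179 → 130 → 68 → 32 → 4 → 16 → 1  — reaches 1 (base-16 happy)
1709: 1709 → 305 → 11 → 121 → 130 → 68 → 32 → 4 → 16 → 1  — reaches 1 (base-16 happy)
1039: 1039 → 241 → 226 → 200 → 208 → 169 → 181 → 146 → 85 → 50 → 13 → 169  — repeats 169 (not base-16 happy)

1039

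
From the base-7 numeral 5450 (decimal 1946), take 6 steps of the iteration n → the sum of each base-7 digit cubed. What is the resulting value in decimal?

218

1946 = (5,4,5,0)_7 → 5³ + 4³ + 5³ + 0³ = 125 + 64 + 125 + 0 = 314
314 = (6,2,6)_7 → 6³ + 2³ + 6³ = 216 + 8 + 216 = 440
440 = (1,1,6,6)_7 → 1³ + 1³ + 6³ + 6³ = 1 + 1 + 216 + 216 = 434
434 = (1,1,6,0)_7 → 1³ + 1³ + 6³ + 0³ = 1 + 1 + 216 + 0 = 218
218 = (4,3,1)_7 → 4³ + 3³ + 1³ = 64 + 27 + 1 = 92
92 = (1,6,1)_7 → 1³ + 6³ + 1³ = 1 + 216 + 1 = 218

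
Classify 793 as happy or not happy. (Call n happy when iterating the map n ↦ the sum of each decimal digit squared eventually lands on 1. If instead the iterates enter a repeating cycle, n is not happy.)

793 → 7² + 9² + 3² = 139
139 → 1² + 3² + 9² = 91
91 → 9² + 1² = 82
82 → 8² + 2² = 68
68 → 6² + 8² = 100
100 → 1² + 0² + 0² = 1  — reached 1.

happy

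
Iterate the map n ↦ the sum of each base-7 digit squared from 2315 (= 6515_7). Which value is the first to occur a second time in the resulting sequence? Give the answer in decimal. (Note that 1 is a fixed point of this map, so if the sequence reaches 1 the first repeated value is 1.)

2315 = (6,5,1,5)_7 → 87
87 = (1,5,3)_7 → 35
35 = (5,0)_7 → 25
25 = (3,4)_7 → 25  — 25 already appeared earlier.

25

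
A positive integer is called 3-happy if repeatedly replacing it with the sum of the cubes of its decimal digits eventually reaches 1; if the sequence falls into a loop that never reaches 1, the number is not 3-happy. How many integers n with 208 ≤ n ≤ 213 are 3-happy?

208: 208 → 520 → 133 → 55 → 250 → 133  (repeats 133)
209: 209 → 737 → 713 → 371 → 371  (repeats 371)
210: 210 → 9 → 729 → 1080 → 513 → 153 → 153  (repeats 153)
211: 211 → 10 → 1  (reaches 1)
212: 212 → 17 → 344 → 155 → 251 → 134 → 92 → 737 → 713 → 371 → 371  (repeats 371)
213: 213 → 36 → 243 → 99 → 1458 → 702 → 351 → 153 → 153  (repeats 153)
3-happy: 211

1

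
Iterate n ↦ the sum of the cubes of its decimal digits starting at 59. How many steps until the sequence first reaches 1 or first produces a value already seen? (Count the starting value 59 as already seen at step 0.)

59 → 854
854 → 701
701 → 344
344 → 155
155 → 251
251 → 134
134 → 92
92 → 737
737 → 713
713 → 371
371 → 371  — 371 repeats.
That took 11 steps.

11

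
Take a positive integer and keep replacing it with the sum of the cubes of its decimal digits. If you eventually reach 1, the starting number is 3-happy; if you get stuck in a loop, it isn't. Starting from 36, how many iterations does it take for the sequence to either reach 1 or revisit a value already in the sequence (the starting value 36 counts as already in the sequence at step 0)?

7

36 → 3³ + 6³ = 243
243 → 2³ + 4³ + 3³ = 99
99 → 9³ + 9³ = 1458
1458 → 1³ + 4³ + 5³ + 8³ = 702
702 → 7³ + 0³ + 2³ = 351
351 → 3³ + 5³ + 1³ = 153
153 → 1³ + 5³ + 3³ = 153  — 153 repeats.
That took 7 steps.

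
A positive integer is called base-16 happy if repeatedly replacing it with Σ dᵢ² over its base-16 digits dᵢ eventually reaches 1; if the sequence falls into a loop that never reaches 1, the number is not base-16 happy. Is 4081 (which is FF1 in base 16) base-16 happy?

not base-16 happy

4081 = (15,15,1)_16 → 15² + 15² + 1² = 225 + 225 + 1 = 451
451 = (1,12,3)_16 → 1² + 12² + 3² = 1 + 144 + 9 = 154
154 = (9,10)_16 → 9² + 10² = 81 + 100 = 181
181 = (11,5)_16 → 11² + 5² = 121 + 25 = 146
146 = (9,2)_16 → 9² + 2² = 81 + 4 = 85
85 = (5,5)_16 → 5² + 5² = 25 + 25 = 50
50 = (3,2)_16 → 3² + 2² = 9 + 4 = 13
13 = (13)_16 → 13² = 169
169 = (10,9)_16 → 10² + 9² = 100 + 81 = 181  — 181 already seen; the sequence cycles without reaching 1.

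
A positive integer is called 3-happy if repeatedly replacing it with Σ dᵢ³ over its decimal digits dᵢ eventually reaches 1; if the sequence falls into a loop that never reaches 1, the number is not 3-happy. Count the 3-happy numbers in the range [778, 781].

778: 778 → 1198 → 1243 → 100 → 1  — 3-happy
779: 779 → 1415 → 191 → 731 → 371 → 371  — not 3-happy
780: 780 → 855 → 762 → 567 → 684 → 792 → 1080 → 513 → 153 → 153  — not 3-happy
781: 781 → 856 → 853 → 664 → 496 → 1009 → 730 → 370 → 370  — not 3-happy
3-happy: 778

1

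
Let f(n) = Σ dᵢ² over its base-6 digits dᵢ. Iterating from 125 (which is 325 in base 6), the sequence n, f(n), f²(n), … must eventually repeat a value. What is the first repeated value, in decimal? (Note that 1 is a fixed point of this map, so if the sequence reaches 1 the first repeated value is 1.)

125 = (3,2,5)_6 → 3² + 2² + 5² = 38
38 = (1,0,2)_6 → 1² + 0² + 2² = 5
5 = (5)_6 → 5² = 25
25 = (4,1)_6 → 4² + 1² = 17
17 = (2,5)_6 → 2² + 5² = 29
29 = (4,5)_6 → 4² + 5² = 41
41 = (1,0,5)_6 → 1² + 0² + 5² = 26
26 = (4,2)_6 → 4² + 2² = 20
20 = (3,2)_6 → 3² + 2² = 13
13 = (2,1)_6 → 2² + 1² = 5  — 5 already appeared earlier.

5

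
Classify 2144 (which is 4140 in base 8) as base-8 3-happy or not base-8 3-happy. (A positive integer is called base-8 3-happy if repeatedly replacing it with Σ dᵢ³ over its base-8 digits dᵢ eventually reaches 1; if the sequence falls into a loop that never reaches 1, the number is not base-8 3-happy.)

2144 = (4,1,4,0)_8 → 4³ + 1³ + 4³ + 0³ = 64 + 1 + 64 + 0 = 129
129 = (2,0,1)_8 → 2³ + 0³ + 1³ = 8 + 0 + 1 = 9
9 = (1,1)_8 → 1³ + 1³ = 1 + 1 = 2
2 = (2)_8 → 2³ = 8
8 = (1,0)_8 → 1³ + 0³ = 1 + 0 = 1  — reached 1.

base-8 3-happy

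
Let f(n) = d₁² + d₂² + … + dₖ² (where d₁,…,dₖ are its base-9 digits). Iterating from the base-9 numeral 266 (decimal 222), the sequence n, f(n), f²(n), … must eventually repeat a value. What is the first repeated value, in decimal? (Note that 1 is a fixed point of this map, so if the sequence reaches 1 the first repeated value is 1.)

50

222 = (2,6,6)_9 → 76
76 = (8,4)_9 → 80
80 = (8,8)_9 → 128
128 = (1,5,2)_9 → 30
30 = (3,3)_9 → 18
18 = (2,0)_9 → 4
4 = (4)_9 → 16
16 = (1,7)_9 → 50
50 = (5,5)_9 → 50  — 50 already appeared earlier.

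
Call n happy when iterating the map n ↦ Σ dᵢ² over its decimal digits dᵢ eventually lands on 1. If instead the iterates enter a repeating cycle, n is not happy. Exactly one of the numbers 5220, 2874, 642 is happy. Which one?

5220: 5220 → 33 → 18 → 65 → 61 → 37 → 58 → 89 → 145 → 42 → 20 → 4 → 16 → 37  — repeats 37 (not happy)
2874: 2874 → 133 → 19 → 82 → 68 → 100 → 1  — reaches 1 (happy)
642: 642 → 56 → 61 → 37 → 58 → 89 → 145 → 42 → 20 → 4 → 16 → 37  — repeats 37 (not happy)

2874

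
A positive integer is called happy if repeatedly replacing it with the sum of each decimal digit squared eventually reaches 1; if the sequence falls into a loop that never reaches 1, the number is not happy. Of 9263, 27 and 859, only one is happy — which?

9263: 9263 → 130 → 10 → 1  — reaches 1 (happy)
27: 27 → 53 → 34 → 25 → 29 → 85 → 89 → 145 → 42 → 20 → 4 → 16 → 37 → 58 → 89  — repeats 89 (not happy)
859: 859 → 170 → 50 → 25 → 29 → 85 → 89 → 145 → 42 → 20 → 4 → 16 → 37 → 58 → 89  — repeats 89 (not happy)

9263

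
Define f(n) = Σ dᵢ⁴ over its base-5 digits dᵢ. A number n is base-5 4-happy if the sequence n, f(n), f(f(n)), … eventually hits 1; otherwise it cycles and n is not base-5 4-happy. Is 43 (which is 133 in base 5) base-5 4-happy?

not base-5 4-happy

43 = (1,3,3)_5 → 1⁴ + 3⁴ + 3⁴ = 163
163 = (1,1,2,3)_5 → 1⁴ + 1⁴ + 2⁴ + 3⁴ = 99
99 = (3,4,4)_5 → 3⁴ + 4⁴ + 4⁴ = 593
593 = (4,3,3,3)_5 → 4⁴ + 3⁴ + 3⁴ + 3⁴ = 499
499 = (3,4,4,4)_5 → 3⁴ + 4⁴ + 4⁴ + 4⁴ = 849
849 = (1,1,3,4,4)_5 → 1⁴ + 1⁴ + 3⁴ + 4⁴ + 4⁴ = 595
595 = (4,3,4,0)_5 → 4⁴ + 3⁴ + 4⁴ + 0⁴ = 593  — 593 already seen; the sequence cycles without reaching 1.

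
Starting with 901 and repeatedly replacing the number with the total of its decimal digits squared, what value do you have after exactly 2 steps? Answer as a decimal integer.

68

901 → 9² + 0² + 1² = 81 + 0 + 1 = 82
82 → 8² + 2² = 64 + 4 = 68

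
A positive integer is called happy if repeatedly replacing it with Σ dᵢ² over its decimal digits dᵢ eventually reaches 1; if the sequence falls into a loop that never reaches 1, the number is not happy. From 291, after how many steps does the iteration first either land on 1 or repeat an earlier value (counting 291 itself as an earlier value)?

291 → 2² + 9² + 1² = 4 + 81 + 1 = 86
86 → 8² + 6² = 64 + 36 = 100
100 → 1² + 0² + 0² = 1 + 0 + 0 = 1  — reached 1.
That took 3 steps.

3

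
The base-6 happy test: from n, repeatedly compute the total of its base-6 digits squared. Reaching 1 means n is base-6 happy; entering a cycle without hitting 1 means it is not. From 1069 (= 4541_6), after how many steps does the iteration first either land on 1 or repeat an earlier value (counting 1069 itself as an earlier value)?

1069 = (4,5,4,1)_6 → 4² + 5² + 4² + 1² = 16 + 25 + 16 + 1 = 58
58 = (1,3,4)_6 → 1² + 3² + 4² = 1 + 9 + 16 = 26
26 = (4,2)_6 → 4² + 2² = 16 + 4 = 20
20 = (3,2)_6 → 3² + 2² = 9 + 4 = 13
13 = (2,1)_6 → 2² + 1² = 4 + 1 = 5
5 = (5)_6 → 5² = 25
25 = (4,1)_6 → 4² + 1² = 16 + 1 = 17
17 = (2,5)_6 → 2² + 5² = 4 + 25 = 29
29 = (4,5)_6 → 4² + 5² = 16 + 25 = 41
41 = (1,0,5)_6 → 1² + 0² + 5² = 1 + 0 + 25 = 26  — 26 repeats.
That took 10 steps.

10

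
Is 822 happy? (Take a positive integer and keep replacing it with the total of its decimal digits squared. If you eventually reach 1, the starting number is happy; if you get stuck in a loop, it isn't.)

not happy

822 → 72
72 → 53
53 → 34
34 → 25
25 → 29
29 → 85
85 → 89
89 → 145
145 → 42
42 → 20
20 → 4
4 → 16
16 → 37
37 → 58
58 → 89  — 89 already seen; the sequence cycles without reaching 1.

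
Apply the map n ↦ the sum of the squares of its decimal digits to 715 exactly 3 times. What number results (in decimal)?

715 → 7² + 1² + 5² = 75
75 → 7² + 5² = 74
74 → 7² + 4² = 65

65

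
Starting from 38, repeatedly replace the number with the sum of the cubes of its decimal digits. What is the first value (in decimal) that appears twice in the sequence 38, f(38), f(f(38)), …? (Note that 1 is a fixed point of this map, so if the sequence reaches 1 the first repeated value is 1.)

371

38 → 3³ + 8³ = 27 + 512 = 539
539 → 5³ + 3³ + 9³ = 125 + 27 + 729 = 881
881 → 8³ + 8³ + 1³ = 512 + 512 + 1 = 1025
1025 → 1³ + 0³ + 2³ + 5³ = 1 + 0 + 8 + 125 = 134
134 → 1³ + 3³ + 4³ = 1 + 27 + 64 = 92
92 → 9³ + 2³ = 729 + 8 = 737
737 → 7³ + 3³ + 7³ = 343 + 27 + 343 = 713
713 → 7³ + 1³ + 3³ = 343 + 1 + 27 = 371
371 → 3³ + 7³ + 1³ = 27 + 343 + 1 = 371  — 371 already appeared earlier.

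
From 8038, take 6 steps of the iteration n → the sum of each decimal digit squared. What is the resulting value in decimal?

89

8038 → 8² + 0² + 3² + 8² = 137
137 → 1² + 3² + 7² = 59
59 → 5² + 9² = 106
106 → 1² + 0² + 6² = 37
37 → 3² + 7² = 58
58 → 5² + 8² = 89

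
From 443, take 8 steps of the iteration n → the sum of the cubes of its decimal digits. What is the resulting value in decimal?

443 → 4³ + 4³ + 3³ = 64 + 64 + 27 = 155
155 → 1³ + 5³ + 5³ = 1 + 125 + 125 = 251
251 → 2³ + 5³ + 1³ = 8 + 125 + 1 = 134
134 → 1³ + 3³ + 4³ = 1 + 27 + 64 = 92
92 → 9³ + 2³ = 729 + 8 = 737
737 → 7³ + 3³ + 7³ = 343 + 27 + 343 = 713
713 → 7³ + 1³ + 3³ = 343 + 1 + 27 = 371
371 → 3³ + 7³ + 1³ = 27 + 343 + 1 = 371

371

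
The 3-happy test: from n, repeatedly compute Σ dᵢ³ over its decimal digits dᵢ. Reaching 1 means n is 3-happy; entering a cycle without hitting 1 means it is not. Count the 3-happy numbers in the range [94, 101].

1

94: 94 → 793 → 1099 → 1459 → 919 → 1459  — not 3-happy
95: 95 → 854 → 701 → 344 → 155 → 251 → 134 → 92 → 737 → 713 → 371 → 371  — not 3-happy
96: 96 → 945 → 918 → 1242 → 81 → 513 → 153 → 153  — not 3-happy
97: 97 → 1072 → 352 → 160 → 217 → 352  — not 3-happy
98: 98 → 1241 → 74 → 407 → 407  — not 3-happy
99: 99 → 1458 → 702 → 351 → 153 → 153  — not 3-happy
100: 100 → 1  — 3-happy
101: 101 → 2 → 8 → 512 → 134 → 92 → 737 → 713 → 371 → 371  — not 3-happy
3-happy: 100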